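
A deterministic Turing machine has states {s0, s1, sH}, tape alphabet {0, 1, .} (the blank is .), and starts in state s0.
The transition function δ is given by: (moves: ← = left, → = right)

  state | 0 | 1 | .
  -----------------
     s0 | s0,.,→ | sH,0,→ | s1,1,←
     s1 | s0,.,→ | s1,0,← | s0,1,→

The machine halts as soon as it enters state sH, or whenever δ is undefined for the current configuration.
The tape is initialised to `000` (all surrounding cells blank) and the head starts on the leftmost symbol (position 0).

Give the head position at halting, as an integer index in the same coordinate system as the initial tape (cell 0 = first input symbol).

s0 | [0]00..   read 0 → write ., move →, go to s0
s0 | .[0]0..   read 0 → write ., move →, go to s0
s0 | ..[0]..   read 0 → write ., move →, go to s0
s0 | ...[.].   read . → write 1, move ←, go to s1
s1 | ..[.]1.   read . → write 1, move →, go to s0
s0 | ..1[1].   read 1 → write 0, move →, go to sH
sH | ..10[.]
At halt the head is at cell 4.

4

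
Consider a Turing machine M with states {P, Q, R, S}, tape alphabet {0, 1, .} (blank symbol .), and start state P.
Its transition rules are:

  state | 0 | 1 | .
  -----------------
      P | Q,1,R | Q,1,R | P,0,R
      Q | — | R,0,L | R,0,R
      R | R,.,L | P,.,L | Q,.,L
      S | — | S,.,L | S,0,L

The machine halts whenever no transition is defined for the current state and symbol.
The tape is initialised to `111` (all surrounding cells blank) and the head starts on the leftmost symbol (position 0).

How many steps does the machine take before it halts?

P | .[1]11   read 1 → write 1, move R, go to Q
Q | .1[1]1   read 1 → write 0, move L, go to R
R | .[1]01   read 1 → write ., move L, go to P
P | [.].01   read . → write 0, move R, go to P
P | 0[.]01   read . → write 0, move R, go to P
P | 00[0]1   read 0 → write 1, move R, go to Q
Q | 001[1]   read 1 → write 0, move L, go to R
R | 00[1]0   read 1 → write ., move L, go to P
P | 0[0].0   read 0 → write 1, move R, go to Q
Q | 01[.]0   read . → write 0, move R, go to R
R | 010[0]   read 0 → write ., move L, go to R
R | 01[0].   read 0 → write ., move L, go to R
R | 0[1]..   read 1 → write ., move L, go to P
P | [0]...   read 0 → write 1, move R, go to Q
Q | 1[.]..   read . → write 0, move R, go to R
R | 10[.].   read . → write ., move L, go to Q
Q | 1[0]..
M halts after 16 transitions.

16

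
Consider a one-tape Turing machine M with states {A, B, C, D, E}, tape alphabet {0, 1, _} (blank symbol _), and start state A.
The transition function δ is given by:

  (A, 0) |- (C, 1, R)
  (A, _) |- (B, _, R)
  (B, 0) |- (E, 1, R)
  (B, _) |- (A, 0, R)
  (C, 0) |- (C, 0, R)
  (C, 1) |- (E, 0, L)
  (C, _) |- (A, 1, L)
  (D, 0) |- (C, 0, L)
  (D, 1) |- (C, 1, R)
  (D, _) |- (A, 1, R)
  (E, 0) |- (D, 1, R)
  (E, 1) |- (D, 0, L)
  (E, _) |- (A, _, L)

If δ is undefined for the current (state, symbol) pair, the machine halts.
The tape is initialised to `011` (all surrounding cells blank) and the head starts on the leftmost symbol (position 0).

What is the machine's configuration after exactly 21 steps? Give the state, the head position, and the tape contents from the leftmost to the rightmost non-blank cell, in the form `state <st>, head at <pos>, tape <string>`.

state C, head at 1, tape 10000

state=A head=0 tape=_[0]11_   (A,0)→(C,1,R)
state=C head=1 tape=_1[1]1_   (C,1)→(E,0,L)
state=E head=0 tape=_[1]01_   (E,1)→(D,0,L)
state=D head=-1 tape=[_]001_   (D,_)→(A,1,R)
state=A head=0 tape=1[0]01_   (A,0)→(C,1,R)
state=C head=1 tape=11[0]1_   (C,0)→(C,0,R)
state=C head=2 tape=110[1]_   (C,1)→(E,0,L)
state=E head=1 tape=11[0]0_   (E,0)→(D,1,R)
state=D head=2 tape=111[0]_   (D,0)→(C,0,L)
state=C head=1 tape=11[1]0_   (C,1)→(E,0,L)
state=E head=0 tape=1[1]00_   (E,1)→(D,0,L)
state=D head=-1 tape=[1]000_   (D,1)→(C,1,R)
state=C head=0 tape=1[0]00_   (C,0)→(C,0,R)
state=C head=1 tape=10[0]0_   (C,0)→(C,0,R)
state=C head=2 tape=100[0]_   (C,0)→(C,0,R)
state=C head=3 tape=1000[_]   (C,_)→(A,1,L)
state=A head=2 tape=100[0]1   (A,0)→(C,1,R)
state=C head=3 tape=1001[1]   (C,1)→(E,0,L)
state=E head=2 tape=100[1]0   (E,1)→(D,0,L)
state=D head=1 tape=10[0]00   (D,0)→(C,0,L)
state=C head=0 tape=1[0]000   (C,0)→(C,0,R)
state=C head=1 tape=10[0]00
After 21 steps: state C, head at 1, tape 10000.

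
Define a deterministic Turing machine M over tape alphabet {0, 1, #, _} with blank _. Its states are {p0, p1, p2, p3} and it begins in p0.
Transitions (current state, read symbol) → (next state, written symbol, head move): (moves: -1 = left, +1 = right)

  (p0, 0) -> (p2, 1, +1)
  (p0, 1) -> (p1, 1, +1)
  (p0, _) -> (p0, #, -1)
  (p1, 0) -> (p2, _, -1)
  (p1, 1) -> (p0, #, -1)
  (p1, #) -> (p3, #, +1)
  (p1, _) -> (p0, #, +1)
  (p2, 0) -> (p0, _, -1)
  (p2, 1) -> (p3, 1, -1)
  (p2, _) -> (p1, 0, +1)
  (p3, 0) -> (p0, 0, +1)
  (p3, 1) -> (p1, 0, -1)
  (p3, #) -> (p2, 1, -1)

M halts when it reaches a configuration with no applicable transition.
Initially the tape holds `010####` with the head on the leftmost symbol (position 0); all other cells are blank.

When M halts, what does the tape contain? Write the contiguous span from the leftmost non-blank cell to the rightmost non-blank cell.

state=p0 head=0 tape=_[0]10####   (p0,0)→(p2,1,+1)
state=p2 head=1 tape=_1[1]0####   (p2,1)→(p3,1,-1)
state=p3 head=0 tape=_[1]10####   (p3,1)→(p1,0,-1)
state=p1 head=-1 tape=[_]010####   (p1,_)→(p0,#,+1)
state=p0 head=0 tape=#[0]10####   (p0,0)→(p2,1,+1)
state=p2 head=1 tape=#1[1]0####   (p2,1)→(p3,1,-1)
state=p3 head=0 tape=#[1]10####   (p3,1)→(p1,0,-1)
state=p1 head=-1 tape=[#]010####   (p1,#)→(p3,#,+1)
state=p3 head=0 tape=#[0]10####   (p3,0)→(p0,0,+1)
state=p0 head=1 tape=#0[1]0####   (p0,1)→(p1,1,+1)
state=p1 head=2 tape=#01[0]####   (p1,0)→(p2,_,-1)
state=p2 head=1 tape=#0[1]_####   (p2,1)→(p3,1,-1)
state=p3 head=0 tape=#[0]1_####   (p3,0)→(p0,0,+1)
state=p0 head=1 tape=#0[1]_####   (p0,1)→(p1,1,+1)
state=p1 head=2 tape=#01[_]####   (p1,_)→(p0,#,+1)
state=p0 head=3 tape=#01#[#]###
The non-blank tape span at halt is #01#####.

#01#####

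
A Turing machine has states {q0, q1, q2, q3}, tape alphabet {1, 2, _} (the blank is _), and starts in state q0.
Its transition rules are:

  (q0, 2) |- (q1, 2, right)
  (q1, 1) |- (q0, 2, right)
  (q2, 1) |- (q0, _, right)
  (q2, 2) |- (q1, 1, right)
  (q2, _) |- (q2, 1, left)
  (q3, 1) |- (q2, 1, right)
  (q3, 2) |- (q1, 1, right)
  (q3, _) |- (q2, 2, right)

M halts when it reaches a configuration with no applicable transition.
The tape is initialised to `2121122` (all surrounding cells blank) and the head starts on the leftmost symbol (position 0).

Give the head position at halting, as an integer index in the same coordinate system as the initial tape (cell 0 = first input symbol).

4

state=q0 head=0 tape=[2]121122   (q0,2)→(q1,2,right)
state=q1 head=1 tape=2[1]21122   (q1,1)→(q0,2,right)
state=q0 head=2 tape=22[2]1122   (q0,2)→(q1,2,right)
state=q1 head=3 tape=222[1]122   (q1,1)→(q0,2,right)
state=q0 head=4 tape=2222[1]22
At halt the head is at cell 4.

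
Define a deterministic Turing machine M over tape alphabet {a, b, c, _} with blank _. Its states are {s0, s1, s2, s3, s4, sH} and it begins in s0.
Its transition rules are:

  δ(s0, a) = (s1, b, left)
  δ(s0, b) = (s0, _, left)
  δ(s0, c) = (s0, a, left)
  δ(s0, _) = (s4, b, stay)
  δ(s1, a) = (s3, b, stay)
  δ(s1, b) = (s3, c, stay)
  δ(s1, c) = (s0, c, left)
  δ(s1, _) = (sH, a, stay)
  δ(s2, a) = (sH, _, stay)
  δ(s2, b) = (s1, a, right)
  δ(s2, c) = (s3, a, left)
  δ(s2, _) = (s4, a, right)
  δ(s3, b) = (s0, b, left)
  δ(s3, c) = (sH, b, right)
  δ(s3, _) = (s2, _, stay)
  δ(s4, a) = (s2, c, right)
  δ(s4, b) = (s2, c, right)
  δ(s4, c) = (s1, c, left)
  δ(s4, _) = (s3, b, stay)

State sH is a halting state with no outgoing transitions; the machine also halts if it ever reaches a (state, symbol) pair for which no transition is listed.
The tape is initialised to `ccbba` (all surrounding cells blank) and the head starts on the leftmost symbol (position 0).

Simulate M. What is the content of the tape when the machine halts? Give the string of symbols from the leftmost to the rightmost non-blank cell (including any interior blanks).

s0 | _[c]cbba   read c → write a, move left, go to s0
s0 | [_]acbba   read _ → write b, move stay, go to s4
s4 | [b]acbba   read b → write c, move right, go to s2
s2 | c[a]cbba   read a → write _, move stay, go to sH
sH | c[_]cbba
The non-blank tape span at halt is c_cbba.

c_cbba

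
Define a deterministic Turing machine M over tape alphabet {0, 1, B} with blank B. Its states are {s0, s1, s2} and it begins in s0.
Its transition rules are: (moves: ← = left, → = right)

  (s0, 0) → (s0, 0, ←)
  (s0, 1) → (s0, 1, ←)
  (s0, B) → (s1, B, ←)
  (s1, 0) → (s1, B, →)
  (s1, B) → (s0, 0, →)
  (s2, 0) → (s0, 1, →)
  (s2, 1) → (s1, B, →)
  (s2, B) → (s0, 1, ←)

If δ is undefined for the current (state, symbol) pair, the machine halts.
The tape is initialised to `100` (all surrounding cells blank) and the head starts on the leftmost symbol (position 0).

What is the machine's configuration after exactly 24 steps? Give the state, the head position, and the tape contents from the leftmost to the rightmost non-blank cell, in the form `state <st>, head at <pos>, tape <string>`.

s0 | BBBBB[1]00   read 1 → write 1, move ←, go to s0
s0 | BBBB[B]100   read B → write B, move ←, go to s1
s1 | BBB[B]B100   read B → write 0, move →, go to s0
s0 | BBB0[B]100   read B → write B, move ←, go to s1
s1 | BBB[0]B100   read 0 → write B, move →, go to s1
s1 | BBBB[B]100   read B → write 0, move →, go to s0
s0 | BBBB0[1]00   read 1 → write 1, move ←, go to s0
s0 | BBBB[0]100   read 0 → write 0, move ←, go to s0
s0 | BBB[B]0100   read B → write B, move ←, go to s1
s1 | BB[B]B0100   read B → write 0, move →, go to s0
s0 | BB0[B]0100   read B → write B, move ←, go to s1
s1 | BB[0]B0100   read 0 → write B, move →, go to s1
s1 | BBB[B]0100   read B → write 0, move →, go to s0
s0 | BBB0[0]100   read 0 → write 0, move ←, go to s0
s0 | BBB[0]0100   read 0 → write 0, move ←, go to s0
s0 | BB[B]00100   read B → write B, move ←, go to s1
s1 | B[B]B00100   read B → write 0, move →, go to s0
s0 | B0[B]00100   read B → write B, move ←, go to s1
s1 | B[0]B00100   read 0 → write B, move →, go to s1
s1 | BB[B]00100   read B → write 0, move →, go to s0
s0 | BB0[0]0100   read 0 → write 0, move ←, go to s0
s0 | BB[0]00100   read 0 → write 0, move ←, go to s0
s0 | B[B]000100   read B → write B, move ←, go to s1
s1 | [B]B000100   read B → write 0, move →, go to s0
s0 | 0[B]000100
After 24 steps: state s0, head at -4, tape 0B000100.

state s0, head at -4, tape 0B000100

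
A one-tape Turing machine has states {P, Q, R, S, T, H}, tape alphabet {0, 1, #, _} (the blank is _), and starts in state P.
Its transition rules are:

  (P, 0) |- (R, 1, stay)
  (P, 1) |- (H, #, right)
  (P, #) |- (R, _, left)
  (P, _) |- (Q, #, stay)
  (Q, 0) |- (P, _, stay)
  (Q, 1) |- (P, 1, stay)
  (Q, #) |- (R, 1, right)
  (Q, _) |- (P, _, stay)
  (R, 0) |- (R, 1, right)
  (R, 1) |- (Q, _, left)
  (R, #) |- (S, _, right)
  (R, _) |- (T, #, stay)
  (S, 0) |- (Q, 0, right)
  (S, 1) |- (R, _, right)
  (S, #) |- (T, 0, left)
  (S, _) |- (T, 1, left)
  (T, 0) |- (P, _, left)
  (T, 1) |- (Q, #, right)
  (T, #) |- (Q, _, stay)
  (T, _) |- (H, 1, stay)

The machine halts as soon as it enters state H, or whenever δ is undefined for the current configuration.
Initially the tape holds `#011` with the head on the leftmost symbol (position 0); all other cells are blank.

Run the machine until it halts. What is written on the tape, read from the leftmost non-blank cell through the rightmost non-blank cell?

P | _[#]011   read # → write _, move left, go to R
R | [_]_011   read _ → write #, move stay, go to T
T | [#]_011   read # → write _, move stay, go to Q
Q | [_]_011   read _ → write _, move stay, go to P
P | [_]_011   read _ → write #, move stay, go to Q
Q | [#]_011   read # → write 1, move right, go to R
R | 1[_]011   read _ → write #, move stay, go to T
T | 1[#]011   read # → write _, move stay, go to Q
Q | 1[_]011   read _ → write _, move stay, go to P
P | 1[_]011   read _ → write #, move stay, go to Q
Q | 1[#]011   read # → write 1, move right, go to R
R | 11[0]11   read 0 → write 1, move right, go to R
R | 111[1]1   read 1 → write _, move left, go to Q
Q | 11[1]_1   read 1 → write 1, move stay, go to P
P | 11[1]_1   read 1 → write #, move right, go to H
H | 11#[_]1
The non-blank tape span at halt is 11#_1.

11#_1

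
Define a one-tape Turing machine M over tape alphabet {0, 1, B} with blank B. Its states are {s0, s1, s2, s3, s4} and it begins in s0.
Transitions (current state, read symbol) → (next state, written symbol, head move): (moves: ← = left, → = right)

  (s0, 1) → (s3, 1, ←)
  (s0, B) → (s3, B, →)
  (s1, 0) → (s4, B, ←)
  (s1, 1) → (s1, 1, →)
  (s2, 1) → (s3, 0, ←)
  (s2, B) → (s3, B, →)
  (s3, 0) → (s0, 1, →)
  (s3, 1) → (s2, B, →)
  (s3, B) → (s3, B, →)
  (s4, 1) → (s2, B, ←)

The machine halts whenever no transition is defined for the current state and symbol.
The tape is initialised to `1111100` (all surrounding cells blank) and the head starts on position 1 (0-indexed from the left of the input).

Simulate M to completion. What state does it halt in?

state=s0 head=1 tape=1[1]11100   (s0,1)→(s3,1,←)
state=s3 head=0 tape=[1]111100   (s3,1)→(s2,B,→)
state=s2 head=1 tape=B[1]11100   (s2,1)→(s3,0,←)
state=s3 head=0 tape=[B]011100   (s3,B)→(s3,B,→)
state=s3 head=1 tape=B[0]11100   (s3,0)→(s0,1,→)
state=s0 head=2 tape=B1[1]1100   (s0,1)→(s3,1,←)
state=s3 head=1 tape=B[1]11100   (s3,1)→(s2,B,→)
state=s2 head=2 tape=BB[1]1100   (s2,1)→(s3,0,←)
state=s3 head=1 tape=B[B]01100   (s3,B)→(s3,B,→)
state=s3 head=2 tape=BB[0]1100   (s3,0)→(s0,1,→)
state=s0 head=3 tape=BB1[1]100   (s0,1)→(s3,1,←)
state=s3 head=2 tape=BB[1]1100   (s3,1)→(s2,B,→)
state=s2 head=3 tape=BBB[1]100   (s2,1)→(s3,0,←)
state=s3 head=2 tape=BB[B]0100   (s3,B)→(s3,B,→)
state=s3 head=3 tape=BBB[0]100   (s3,0)→(s0,1,→)
state=s0 head=4 tape=BBB1[1]00   (s0,1)→(s3,1,←)
state=s3 head=3 tape=BBB[1]100   (s3,1)→(s2,B,→)
state=s2 head=4 tape=BBBB[1]00   (s2,1)→(s3,0,←)
state=s3 head=3 tape=BBB[B]000   (s3,B)→(s3,B,→)
state=s3 head=4 tape=BBBB[0]00   (s3,0)→(s0,1,→)
state=s0 head=5 tape=BBBB1[0]0
No transition is defined for (s0, 0); M halts in state s0.

s0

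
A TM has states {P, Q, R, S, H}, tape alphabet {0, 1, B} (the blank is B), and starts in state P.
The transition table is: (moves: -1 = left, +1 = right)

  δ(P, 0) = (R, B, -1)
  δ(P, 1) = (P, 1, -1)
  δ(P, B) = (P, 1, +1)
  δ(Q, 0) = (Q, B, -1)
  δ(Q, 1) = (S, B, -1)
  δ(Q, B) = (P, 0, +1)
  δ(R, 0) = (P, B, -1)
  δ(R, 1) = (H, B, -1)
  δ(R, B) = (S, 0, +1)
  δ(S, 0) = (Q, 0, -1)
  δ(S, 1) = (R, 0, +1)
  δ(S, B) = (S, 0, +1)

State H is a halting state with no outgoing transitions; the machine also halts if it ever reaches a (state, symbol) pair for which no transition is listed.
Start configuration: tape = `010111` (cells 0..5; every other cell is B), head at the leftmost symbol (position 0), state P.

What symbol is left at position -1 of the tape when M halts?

0

state=P head=0 tape=BB[0]10111   (P,0)→(R,B,-1)
state=R head=-1 tape=B[B]B10111   (R,B)→(S,0,+1)
state=S head=0 tape=B0[B]10111   (S,B)→(S,0,+1)
state=S head=1 tape=B00[1]0111   (S,1)→(R,0,+1)
state=R head=2 tape=B000[0]111   (R,0)→(P,B,-1)
state=P head=1 tape=B00[0]B111   (P,0)→(R,B,-1)
state=R head=0 tape=B0[0]BB111   (R,0)→(P,B,-1)
state=P head=-1 tape=B[0]BBB111   (P,0)→(R,B,-1)
state=R head=-2 tape=[B]BBBB111   (R,B)→(S,0,+1)
state=S head=-1 tape=0[B]BBB111   (S,B)→(S,0,+1)
state=S head=0 tape=00[B]BB111   (S,B)→(S,0,+1)
state=S head=1 tape=000[B]B111   (S,B)→(S,0,+1)
state=S head=2 tape=0000[B]111   (S,B)→(S,0,+1)
state=S head=3 tape=00000[1]11   (S,1)→(R,0,+1)
state=R head=4 tape=000000[1]1   (R,1)→(H,B,-1)
state=H head=3 tape=00000[0]B1
Cell -1 holds 0 when M halts.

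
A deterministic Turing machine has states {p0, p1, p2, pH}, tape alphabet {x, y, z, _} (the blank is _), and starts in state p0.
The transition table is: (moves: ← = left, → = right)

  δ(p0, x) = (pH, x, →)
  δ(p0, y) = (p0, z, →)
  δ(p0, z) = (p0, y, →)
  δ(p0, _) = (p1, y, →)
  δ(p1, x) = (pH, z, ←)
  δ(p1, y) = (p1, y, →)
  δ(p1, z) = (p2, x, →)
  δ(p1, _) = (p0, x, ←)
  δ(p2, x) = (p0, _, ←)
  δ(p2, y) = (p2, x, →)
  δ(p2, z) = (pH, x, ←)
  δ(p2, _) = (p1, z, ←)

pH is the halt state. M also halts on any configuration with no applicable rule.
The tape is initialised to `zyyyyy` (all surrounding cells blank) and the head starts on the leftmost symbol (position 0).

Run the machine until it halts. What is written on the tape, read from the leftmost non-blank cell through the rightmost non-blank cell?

yzzzzzzx

p0 | [z]yyyyy___   read z → write y, move →, go to p0
p0 | y[y]yyyy___   read y → write z, move →, go to p0
p0 | yz[y]yyy___   read y → write z, move →, go to p0
p0 | yzz[y]yy___   read y → write z, move →, go to p0
p0 | yzzz[y]y___   read y → write z, move →, go to p0
p0 | yzzzz[y]___   read y → write z, move →, go to p0
p0 | yzzzzz[_]__   read _ → write y, move →, go to p1
p1 | yzzzzzy[_]_   read _ → write x, move ←, go to p0
p0 | yzzzzz[y]x_   read y → write z, move →, go to p0
p0 | yzzzzzz[x]_   read x → write x, move →, go to pH
pH | yzzzzzzx[_]
The non-blank tape span at halt is yzzzzzzx.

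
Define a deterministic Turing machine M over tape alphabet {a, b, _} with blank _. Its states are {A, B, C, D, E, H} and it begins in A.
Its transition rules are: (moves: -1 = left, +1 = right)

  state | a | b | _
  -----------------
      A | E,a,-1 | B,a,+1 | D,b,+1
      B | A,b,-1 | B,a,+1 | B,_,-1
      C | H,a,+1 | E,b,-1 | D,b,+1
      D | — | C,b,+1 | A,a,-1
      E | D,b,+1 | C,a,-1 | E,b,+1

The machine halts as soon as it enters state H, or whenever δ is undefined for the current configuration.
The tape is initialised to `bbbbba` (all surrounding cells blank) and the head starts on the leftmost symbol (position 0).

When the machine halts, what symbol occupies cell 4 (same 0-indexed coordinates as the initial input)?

state=A head=0 tape=[b]bbbba   (A,b)→(B,a,+1)
state=B head=1 tape=a[b]bbba   (B,b)→(B,a,+1)
state=B head=2 tape=aa[b]bba   (B,b)→(B,a,+1)
state=B head=3 tape=aaa[b]ba   (B,b)→(B,a,+1)
state=B head=4 tape=aaaa[b]a   (B,b)→(B,a,+1)
state=B head=5 tape=aaaaa[a]   (B,a)→(A,b,-1)
state=A head=4 tape=aaaa[a]b   (A,a)→(E,a,-1)
state=E head=3 tape=aaa[a]ab   (E,a)→(D,b,+1)
state=D head=4 tape=aaab[a]b
Cell 4 holds a when M halts.

a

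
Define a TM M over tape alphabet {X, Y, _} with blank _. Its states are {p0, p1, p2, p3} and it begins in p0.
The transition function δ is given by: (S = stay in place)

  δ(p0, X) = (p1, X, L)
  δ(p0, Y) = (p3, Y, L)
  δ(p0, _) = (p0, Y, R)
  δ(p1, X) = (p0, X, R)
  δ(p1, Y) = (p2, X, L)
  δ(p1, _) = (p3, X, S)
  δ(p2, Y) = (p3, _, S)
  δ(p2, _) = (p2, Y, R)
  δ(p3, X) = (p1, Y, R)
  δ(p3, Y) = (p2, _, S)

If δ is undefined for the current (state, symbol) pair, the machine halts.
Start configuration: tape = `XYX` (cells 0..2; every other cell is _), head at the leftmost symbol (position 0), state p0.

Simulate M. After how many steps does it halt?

8

state=p0 head=0 tape=_[X]YX   (p0,X)→(p1,X,L)
state=p1 head=-1 tape=[_]XYX   (p1,_)→(p3,X,S)
state=p3 head=-1 tape=[X]XYX   (p3,X)→(p1,Y,R)
state=p1 head=0 tape=Y[X]YX   (p1,X)→(p0,X,R)
state=p0 head=1 tape=YX[Y]X   (p0,Y)→(p3,Y,L)
state=p3 head=0 tape=Y[X]YX   (p3,X)→(p1,Y,R)
state=p1 head=1 tape=YY[Y]X   (p1,Y)→(p2,X,L)
state=p2 head=0 tape=Y[Y]XX   (p2,Y)→(p3,_,S)
state=p3 head=0 tape=Y[_]XX
M halts after 8 transitions.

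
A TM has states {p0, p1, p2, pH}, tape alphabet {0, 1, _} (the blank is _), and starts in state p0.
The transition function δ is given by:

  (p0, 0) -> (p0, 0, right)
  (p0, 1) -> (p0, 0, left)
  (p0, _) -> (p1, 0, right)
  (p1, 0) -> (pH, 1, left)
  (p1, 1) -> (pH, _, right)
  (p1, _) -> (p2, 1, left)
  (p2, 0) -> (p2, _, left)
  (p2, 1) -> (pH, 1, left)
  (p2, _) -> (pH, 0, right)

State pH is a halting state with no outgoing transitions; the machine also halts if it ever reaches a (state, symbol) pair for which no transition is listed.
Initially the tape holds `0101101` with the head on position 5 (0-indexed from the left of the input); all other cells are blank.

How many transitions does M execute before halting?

state=p0 head=5 tape=01011[0]1__   (p0,0)→(p0,0,right)
state=p0 head=6 tape=010110[1]__   (p0,1)→(p0,0,left)
state=p0 head=5 tape=01011[0]0__   (p0,0)→(p0,0,right)
state=p0 head=6 tape=010110[0]__   (p0,0)→(p0,0,right)
state=p0 head=7 tape=0101100[_]_   (p0,_)→(p1,0,right)
state=p1 head=8 tape=01011000[_]   (p1,_)→(p2,1,left)
state=p2 head=7 tape=0101100[0]1   (p2,0)→(p2,_,left)
state=p2 head=6 tape=010110[0]_1   (p2,0)→(p2,_,left)
state=p2 head=5 tape=01011[0]__1   (p2,0)→(p2,_,left)
state=p2 head=4 tape=0101[1]___1   (p2,1)→(pH,1,left)
state=pH head=3 tape=010[1]1___1
M halts after 10 transitions.

10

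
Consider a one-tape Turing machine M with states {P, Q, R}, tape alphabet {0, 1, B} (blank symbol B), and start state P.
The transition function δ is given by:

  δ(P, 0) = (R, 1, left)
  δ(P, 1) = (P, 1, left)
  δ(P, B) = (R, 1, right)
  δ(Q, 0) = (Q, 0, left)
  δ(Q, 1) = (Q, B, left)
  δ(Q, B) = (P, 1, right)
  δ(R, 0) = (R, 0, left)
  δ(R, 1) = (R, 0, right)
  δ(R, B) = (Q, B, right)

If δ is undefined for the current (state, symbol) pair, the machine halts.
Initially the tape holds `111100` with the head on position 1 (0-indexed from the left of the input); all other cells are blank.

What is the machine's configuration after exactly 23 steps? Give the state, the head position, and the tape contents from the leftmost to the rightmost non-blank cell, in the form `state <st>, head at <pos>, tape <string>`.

P | BB1[1]1100   read 1 → write 1, move left, go to P
P | BB[1]11100   read 1 → write 1, move left, go to P
P | B[B]111100   read B → write 1, move right, go to R
R | B1[1]11100   read 1 → write 0, move right, go to R
R | B10[1]1100   read 1 → write 0, move right, go to R
R | B100[1]100   read 1 → write 0, move right, go to R
R | B1000[1]00   read 1 → write 0, move right, go to R
R | B10000[0]0   read 0 → write 0, move left, go to R
R | B1000[0]00   read 0 → write 0, move left, go to R
R | B100[0]000   read 0 → write 0, move left, go to R
R | B10[0]0000   read 0 → write 0, move left, go to R
R | B1[0]00000   read 0 → write 0, move left, go to R
R | B[1]000000   read 1 → write 0, move right, go to R
R | B0[0]00000   read 0 → write 0, move left, go to R
R | B[0]000000   read 0 → write 0, move left, go to R
R | [B]0000000   read B → write B, move right, go to Q
Q | B[0]000000   read 0 → write 0, move left, go to Q
Q | [B]0000000   read B → write 1, move right, go to P
P | 1[0]000000   read 0 → write 1, move left, go to R
R | [1]1000000   read 1 → write 0, move right, go to R
R | 0[1]000000   read 1 → write 0, move right, go to R
R | 00[0]00000   read 0 → write 0, move left, go to R
R | 0[0]000000   read 0 → write 0, move left, go to R
R | [0]0000000
After 23 steps: state R, head at -2, tape 00000000.

state R, head at -2, tape 00000000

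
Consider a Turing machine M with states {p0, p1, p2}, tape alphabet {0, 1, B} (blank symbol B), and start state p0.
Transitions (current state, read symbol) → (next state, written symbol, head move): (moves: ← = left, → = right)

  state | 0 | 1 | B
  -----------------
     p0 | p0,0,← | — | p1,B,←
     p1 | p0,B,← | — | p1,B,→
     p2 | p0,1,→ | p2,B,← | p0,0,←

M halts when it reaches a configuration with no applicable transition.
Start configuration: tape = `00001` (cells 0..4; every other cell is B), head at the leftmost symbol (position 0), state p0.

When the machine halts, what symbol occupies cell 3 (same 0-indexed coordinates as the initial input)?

state=p0 head=0 tape=BB[0]0001   (p0,0)→(p0,0,←)
state=p0 head=-1 tape=B[B]00001   (p0,B)→(p1,B,←)
state=p1 head=-2 tape=[B]B00001   (p1,B)→(p1,B,→)
state=p1 head=-1 tape=B[B]00001   (p1,B)→(p1,B,→)
state=p1 head=0 tape=BB[0]0001   (p1,0)→(p0,B,←)
state=p0 head=-1 tape=B[B]B0001   (p0,B)→(p1,B,←)
state=p1 head=-2 tape=[B]BB0001   (p1,B)→(p1,B,→)
state=p1 head=-1 tape=B[B]B0001   (p1,B)→(p1,B,→)
state=p1 head=0 tape=BB[B]0001   (p1,B)→(p1,B,→)
state=p1 head=1 tape=BBB[0]001   (p1,0)→(p0,B,←)
state=p0 head=0 tape=BB[B]B001   (p0,B)→(p1,B,←)
state=p1 head=-1 tape=B[B]BB001   (p1,B)→(p1,B,→)
state=p1 head=0 tape=BB[B]B001   (p1,B)→(p1,B,→)
state=p1 head=1 tape=BBB[B]001   (p1,B)→(p1,B,→)
state=p1 head=2 tape=BBBB[0]01   (p1,0)→(p0,B,←)
state=p0 head=1 tape=BBB[B]B01   (p0,B)→(p1,B,←)
state=p1 head=0 tape=BB[B]BB01   (p1,B)→(p1,B,→)
state=p1 head=1 tape=BBB[B]B01   (p1,B)→(p1,B,→)
state=p1 head=2 tape=BBBB[B]01   (p1,B)→(p1,B,→)
state=p1 head=3 tape=BBBBB[0]1   (p1,0)→(p0,B,←)
state=p0 head=2 tape=BBBB[B]B1   (p0,B)→(p1,B,←)
state=p1 head=1 tape=BBB[B]BB1   (p1,B)→(p1,B,→)
state=p1 head=2 tape=BBBB[B]B1   (p1,B)→(p1,B,→)
state=p1 head=3 tape=BBBBB[B]1   (p1,B)→(p1,B,→)
state=p1 head=4 tape=BBBBBB[1]
Cell 3 holds B when M halts.

B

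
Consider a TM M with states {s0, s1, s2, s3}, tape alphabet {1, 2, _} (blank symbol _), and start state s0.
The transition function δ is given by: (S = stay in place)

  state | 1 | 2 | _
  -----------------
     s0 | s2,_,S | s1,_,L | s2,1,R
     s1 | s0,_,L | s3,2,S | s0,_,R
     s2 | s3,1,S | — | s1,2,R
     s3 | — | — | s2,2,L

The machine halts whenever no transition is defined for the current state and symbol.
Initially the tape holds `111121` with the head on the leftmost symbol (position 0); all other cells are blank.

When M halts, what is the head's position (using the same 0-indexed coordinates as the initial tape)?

3

state=s0 head=0 tape=_[1]11121   (s0,1)→(s2,_,S)
state=s2 head=0 tape=_[_]11121   (s2,_)→(s1,2,R)
state=s1 head=1 tape=_2[1]1121   (s1,1)→(s0,_,L)
state=s0 head=0 tape=_[2]_1121   (s0,2)→(s1,_,L)
state=s1 head=-1 tape=[_]__1121   (s1,_)→(s0,_,R)
state=s0 head=0 tape=_[_]_1121   (s0,_)→(s2,1,R)
state=s2 head=1 tape=_1[_]1121   (s2,_)→(s1,2,R)
state=s1 head=2 tape=_12[1]121   (s1,1)→(s0,_,L)
state=s0 head=1 tape=_1[2]_121   (s0,2)→(s1,_,L)
state=s1 head=0 tape=_[1]__121   (s1,1)→(s0,_,L)
state=s0 head=-1 tape=[_]___121   (s0,_)→(s2,1,R)
state=s2 head=0 tape=1[_]__121   (s2,_)→(s1,2,R)
state=s1 head=1 tape=12[_]_121   (s1,_)→(s0,_,R)
state=s0 head=2 tape=12_[_]121   (s0,_)→(s2,1,R)
state=s2 head=3 tape=12_1[1]21   (s2,1)→(s3,1,S)
state=s3 head=3 tape=12_1[1]21
At halt the head is at cell 3.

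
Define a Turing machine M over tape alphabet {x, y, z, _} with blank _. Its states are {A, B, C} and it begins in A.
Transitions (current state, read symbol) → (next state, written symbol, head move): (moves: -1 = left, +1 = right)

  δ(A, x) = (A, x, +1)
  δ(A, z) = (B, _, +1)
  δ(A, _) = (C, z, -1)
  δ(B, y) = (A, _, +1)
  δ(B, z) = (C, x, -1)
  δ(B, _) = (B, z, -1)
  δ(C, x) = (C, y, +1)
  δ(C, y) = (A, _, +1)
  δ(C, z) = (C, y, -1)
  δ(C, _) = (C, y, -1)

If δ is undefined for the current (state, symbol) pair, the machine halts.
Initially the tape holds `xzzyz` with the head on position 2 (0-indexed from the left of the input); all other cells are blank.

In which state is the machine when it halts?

state=A head=2 tape=xz[z]yz_   (A,z)→(B,_,+1)
state=B head=3 tape=xz_[y]z_   (B,y)→(A,_,+1)
state=A head=4 tape=xz__[z]_   (A,z)→(B,_,+1)
state=B head=5 tape=xz___[_]   (B,_)→(B,z,-1)
state=B head=4 tape=xz__[_]z   (B,_)→(B,z,-1)
state=B head=3 tape=xz_[_]zz   (B,_)→(B,z,-1)
state=B head=2 tape=xz[_]zzz   (B,_)→(B,z,-1)
state=B head=1 tape=x[z]zzzz   (B,z)→(C,x,-1)
state=C head=0 tape=[x]xzzzz   (C,x)→(C,y,+1)
state=C head=1 tape=y[x]zzzz   (C,x)→(C,y,+1)
state=C head=2 tape=yy[z]zzz   (C,z)→(C,y,-1)
state=C head=1 tape=y[y]yzzz   (C,y)→(A,_,+1)
state=A head=2 tape=y_[y]zzz
No transition is defined for (A, y); M halts in state A.

A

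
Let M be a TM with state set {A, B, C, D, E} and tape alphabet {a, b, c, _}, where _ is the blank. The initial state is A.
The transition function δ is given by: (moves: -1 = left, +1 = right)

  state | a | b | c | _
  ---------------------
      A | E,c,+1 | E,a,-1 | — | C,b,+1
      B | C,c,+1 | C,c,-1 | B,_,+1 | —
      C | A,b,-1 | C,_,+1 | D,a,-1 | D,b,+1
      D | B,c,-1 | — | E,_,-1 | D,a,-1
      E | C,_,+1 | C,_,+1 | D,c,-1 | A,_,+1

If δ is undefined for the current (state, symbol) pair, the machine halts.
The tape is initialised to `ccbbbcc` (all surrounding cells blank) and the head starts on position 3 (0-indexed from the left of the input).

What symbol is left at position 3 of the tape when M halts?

a

A | ccb[b]bcc   read b → write a, move -1, go to E
E | cc[b]abcc   read b → write _, move +1, go to C
C | cc_[a]bcc   read a → write b, move -1, go to A
A | cc[_]bbcc   read _ → write b, move +1, go to C
C | ccb[b]bcc   read b → write _, move +1, go to C
C | ccb_[b]cc   read b → write _, move +1, go to C
C | ccb__[c]c   read c → write a, move -1, go to D
D | ccb_[_]ac   read _ → write a, move -1, go to D
D | ccb[_]aac   read _ → write a, move -1, go to D
D | cc[b]aaac
Cell 3 holds a when M halts.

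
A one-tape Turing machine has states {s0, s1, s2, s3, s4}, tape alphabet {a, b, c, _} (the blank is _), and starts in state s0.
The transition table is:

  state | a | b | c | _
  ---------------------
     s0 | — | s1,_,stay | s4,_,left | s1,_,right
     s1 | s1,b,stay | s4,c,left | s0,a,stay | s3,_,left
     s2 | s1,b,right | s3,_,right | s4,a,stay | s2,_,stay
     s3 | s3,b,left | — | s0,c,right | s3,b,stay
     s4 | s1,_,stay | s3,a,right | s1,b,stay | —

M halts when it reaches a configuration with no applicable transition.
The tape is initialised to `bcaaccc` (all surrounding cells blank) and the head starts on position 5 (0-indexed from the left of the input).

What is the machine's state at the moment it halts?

s0 | bcaac[c]c   read c → write _, move left, go to s4
s4 | bcaa[c]_c   read c → write b, move stay, go to s1
s1 | bcaa[b]_c   read b → write c, move left, go to s4
s4 | bca[a]c_c   read a → write _, move stay, go to s1
s1 | bca[_]c_c   read _ → write _, move left, go to s3
s3 | bc[a]_c_c   read a → write b, move left, go to s3
s3 | b[c]b_c_c   read c → write c, move right, go to s0
s0 | bc[b]_c_c   read b → write _, move stay, go to s1
s1 | bc[_]_c_c   read _ → write _, move left, go to s3
s3 | b[c]__c_c   read c → write c, move right, go to s0
s0 | bc[_]_c_c   read _ → write _, move right, go to s1
s1 | bc_[_]c_c   read _ → write _, move left, go to s3
s3 | bc[_]_c_c   read _ → write b, move stay, go to s3
s3 | bc[b]_c_c
No transition is defined for (s3, b); M halts in state s3.

s3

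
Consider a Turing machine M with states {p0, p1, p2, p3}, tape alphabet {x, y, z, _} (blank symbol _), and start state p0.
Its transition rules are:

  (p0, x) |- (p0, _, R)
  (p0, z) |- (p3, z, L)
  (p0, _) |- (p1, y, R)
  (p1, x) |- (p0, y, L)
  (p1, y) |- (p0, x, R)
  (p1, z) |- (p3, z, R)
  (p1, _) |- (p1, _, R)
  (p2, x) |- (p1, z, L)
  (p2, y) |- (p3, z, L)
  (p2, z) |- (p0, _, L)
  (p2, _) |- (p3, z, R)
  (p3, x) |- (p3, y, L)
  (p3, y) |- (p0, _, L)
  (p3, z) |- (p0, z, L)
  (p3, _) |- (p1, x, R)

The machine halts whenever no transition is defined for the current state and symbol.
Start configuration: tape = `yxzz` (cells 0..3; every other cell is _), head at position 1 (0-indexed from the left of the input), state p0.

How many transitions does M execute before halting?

state=p0 head=1 tape=__y[x]zz   (p0,x)→(p0,_,R)
state=p0 head=2 tape=__y_[z]z   (p0,z)→(p3,z,L)
state=p3 head=1 tape=__y[_]zz   (p3,_)→(p1,x,R)
state=p1 head=2 tape=__yx[z]z   (p1,z)→(p3,z,R)
state=p3 head=3 tape=__yxz[z]   (p3,z)→(p0,z,L)
state=p0 head=2 tape=__yx[z]z   (p0,z)→(p3,z,L)
state=p3 head=1 tape=__y[x]zz   (p3,x)→(p3,y,L)
state=p3 head=0 tape=__[y]yzz   (p3,y)→(p0,_,L)
state=p0 head=-1 tape=_[_]_yzz   (p0,_)→(p1,y,R)
state=p1 head=0 tape=_y[_]yzz   (p1,_)→(p1,_,R)
state=p1 head=1 tape=_y_[y]zz   (p1,y)→(p0,x,R)
state=p0 head=2 tape=_y_x[z]z   (p0,z)→(p3,z,L)
state=p3 head=1 tape=_y_[x]zz   (p3,x)→(p3,y,L)
state=p3 head=0 tape=_y[_]yzz   (p3,_)→(p1,x,R)
state=p1 head=1 tape=_yx[y]zz   (p1,y)→(p0,x,R)
state=p0 head=2 tape=_yxx[z]z   (p0,z)→(p3,z,L)
state=p3 head=1 tape=_yx[x]zz   (p3,x)→(p3,y,L)
state=p3 head=0 tape=_y[x]yzz   (p3,x)→(p3,y,L)
state=p3 head=-1 tape=_[y]yyzz   (p3,y)→(p0,_,L)
state=p0 head=-2 tape=[_]_yyzz   (p0,_)→(p1,y,R)
state=p1 head=-1 tape=y[_]yyzz   (p1,_)→(p1,_,R)
state=p1 head=0 tape=y_[y]yzz   (p1,y)→(p0,x,R)
state=p0 head=1 tape=y_x[y]zz
M halts after 22 transitions.

22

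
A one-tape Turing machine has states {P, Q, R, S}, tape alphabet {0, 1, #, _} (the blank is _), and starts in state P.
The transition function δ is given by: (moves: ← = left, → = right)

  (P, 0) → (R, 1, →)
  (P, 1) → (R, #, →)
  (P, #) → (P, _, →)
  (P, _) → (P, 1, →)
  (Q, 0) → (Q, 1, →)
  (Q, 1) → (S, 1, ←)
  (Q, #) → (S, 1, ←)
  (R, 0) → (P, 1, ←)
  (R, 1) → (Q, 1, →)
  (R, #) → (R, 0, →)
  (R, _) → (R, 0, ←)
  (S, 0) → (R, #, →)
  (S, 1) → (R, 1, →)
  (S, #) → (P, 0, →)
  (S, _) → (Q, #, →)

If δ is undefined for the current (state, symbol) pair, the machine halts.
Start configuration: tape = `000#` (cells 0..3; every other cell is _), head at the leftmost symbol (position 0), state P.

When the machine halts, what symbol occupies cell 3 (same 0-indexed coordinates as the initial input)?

1

state=P head=0 tape=[0]00#_   (P,0)→(R,1,→)
state=R head=1 tape=1[0]0#_   (R,0)→(P,1,←)
state=P head=0 tape=[1]10#_   (P,1)→(R,#,→)
state=R head=1 tape=#[1]0#_   (R,1)→(Q,1,→)
state=Q head=2 tape=#1[0]#_   (Q,0)→(Q,1,→)
state=Q head=3 tape=#11[#]_   (Q,#)→(S,1,←)
state=S head=2 tape=#1[1]1_   (S,1)→(R,1,→)
state=R head=3 tape=#11[1]_   (R,1)→(Q,1,→)
state=Q head=4 tape=#111[_]
Cell 3 holds 1 when M halts.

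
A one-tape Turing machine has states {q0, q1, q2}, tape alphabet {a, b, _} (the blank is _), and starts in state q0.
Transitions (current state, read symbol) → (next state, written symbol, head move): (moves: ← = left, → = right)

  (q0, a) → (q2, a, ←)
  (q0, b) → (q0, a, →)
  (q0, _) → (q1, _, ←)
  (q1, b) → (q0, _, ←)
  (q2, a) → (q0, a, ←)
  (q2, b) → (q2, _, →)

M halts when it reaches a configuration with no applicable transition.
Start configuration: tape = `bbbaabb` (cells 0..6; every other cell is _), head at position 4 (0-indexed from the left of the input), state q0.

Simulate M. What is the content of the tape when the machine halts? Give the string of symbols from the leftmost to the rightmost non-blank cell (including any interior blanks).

q0 | __bbba[a]bb   read a → write a, move ←, go to q2
q2 | __bbb[a]abb   read a → write a, move ←, go to q0
q0 | __bb[b]aabb   read b → write a, move →, go to q0
q0 | __bba[a]abb   read a → write a, move ←, go to q2
q2 | __bb[a]aabb   read a → write a, move ←, go to q0
q0 | __b[b]aaabb   read b → write a, move →, go to q0
q0 | __ba[a]aabb   read a → write a, move ←, go to q2
q2 | __b[a]aaabb   read a → write a, move ←, go to q0
q0 | __[b]aaaabb   read b → write a, move →, go to q0
q0 | __a[a]aaabb   read a → write a, move ←, go to q2
q2 | __[a]aaaabb   read a → write a, move ←, go to q0
q0 | _[_]aaaaabb   read _ → write _, move ←, go to q1
q1 | [_]_aaaaabb
The non-blank tape span at halt is aaaaabb.

aaaaabb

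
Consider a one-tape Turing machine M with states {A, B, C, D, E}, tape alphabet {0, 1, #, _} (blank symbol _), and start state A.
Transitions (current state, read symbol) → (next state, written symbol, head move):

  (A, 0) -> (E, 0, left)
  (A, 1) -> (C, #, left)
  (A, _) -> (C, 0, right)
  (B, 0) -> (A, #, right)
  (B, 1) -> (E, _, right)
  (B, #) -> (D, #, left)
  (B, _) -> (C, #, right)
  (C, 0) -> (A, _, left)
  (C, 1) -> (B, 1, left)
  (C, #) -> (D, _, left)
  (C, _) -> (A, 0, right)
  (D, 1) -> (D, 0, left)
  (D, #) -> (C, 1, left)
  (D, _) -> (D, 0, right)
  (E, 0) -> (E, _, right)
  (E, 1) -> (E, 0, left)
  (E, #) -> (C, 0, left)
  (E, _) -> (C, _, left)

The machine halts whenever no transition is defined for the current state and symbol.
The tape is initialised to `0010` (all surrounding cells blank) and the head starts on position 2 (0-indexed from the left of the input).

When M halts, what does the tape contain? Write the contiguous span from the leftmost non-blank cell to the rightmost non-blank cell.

state=A head=2 tape=__00[1]0   (A,1)→(C,#,left)
state=C head=1 tape=__0[0]#0   (C,0)→(A,_,left)
state=A head=0 tape=__[0]_#0   (A,0)→(E,0,left)
state=E head=-1 tape=_[_]0_#0   (E,_)→(C,_,left)
state=C head=-2 tape=[_]_0_#0   (C,_)→(A,0,right)
state=A head=-1 tape=0[_]0_#0   (A,_)→(C,0,right)
state=C head=0 tape=00[0]_#0   (C,0)→(A,_,left)
state=A head=-1 tape=0[0]__#0   (A,0)→(E,0,left)
state=E head=-2 tape=[0]0__#0   (E,0)→(E,_,right)
state=E head=-1 tape=_[0]__#0   (E,0)→(E,_,right)
state=E head=0 tape=__[_]_#0   (E,_)→(C,_,left)
state=C head=-1 tape=_[_]__#0   (C,_)→(A,0,right)
state=A head=0 tape=_0[_]_#0   (A,_)→(C,0,right)
state=C head=1 tape=_00[_]#0   (C,_)→(A,0,right)
state=A head=2 tape=_000[#]0
The non-blank tape span at halt is 000#0.

000#0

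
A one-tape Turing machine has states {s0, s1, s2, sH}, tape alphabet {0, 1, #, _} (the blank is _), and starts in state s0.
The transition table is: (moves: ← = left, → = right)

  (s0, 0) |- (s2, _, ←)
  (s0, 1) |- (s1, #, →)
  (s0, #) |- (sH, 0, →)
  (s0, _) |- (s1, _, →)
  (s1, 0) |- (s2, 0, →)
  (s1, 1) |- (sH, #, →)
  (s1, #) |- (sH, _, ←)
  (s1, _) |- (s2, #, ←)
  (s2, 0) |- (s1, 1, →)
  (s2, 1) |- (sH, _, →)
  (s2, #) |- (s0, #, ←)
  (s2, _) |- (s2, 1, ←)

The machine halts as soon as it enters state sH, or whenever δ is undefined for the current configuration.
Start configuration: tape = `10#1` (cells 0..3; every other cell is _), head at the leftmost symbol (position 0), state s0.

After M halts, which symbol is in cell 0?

_

s0 | _[1]0#1   read 1 → write #, move →, go to s1
s1 | _#[0]#1   read 0 → write 0, move →, go to s2
s2 | _#0[#]1   read # → write #, move ←, go to s0
s0 | _#[0]#1   read 0 → write _, move ←, go to s2
s2 | _[#]_#1   read # → write #, move ←, go to s0
s0 | [_]#_#1   read _ → write _, move →, go to s1
s1 | _[#]_#1   read # → write _, move ←, go to sH
sH | [_]__#1
Cell 0 holds _ when M halts.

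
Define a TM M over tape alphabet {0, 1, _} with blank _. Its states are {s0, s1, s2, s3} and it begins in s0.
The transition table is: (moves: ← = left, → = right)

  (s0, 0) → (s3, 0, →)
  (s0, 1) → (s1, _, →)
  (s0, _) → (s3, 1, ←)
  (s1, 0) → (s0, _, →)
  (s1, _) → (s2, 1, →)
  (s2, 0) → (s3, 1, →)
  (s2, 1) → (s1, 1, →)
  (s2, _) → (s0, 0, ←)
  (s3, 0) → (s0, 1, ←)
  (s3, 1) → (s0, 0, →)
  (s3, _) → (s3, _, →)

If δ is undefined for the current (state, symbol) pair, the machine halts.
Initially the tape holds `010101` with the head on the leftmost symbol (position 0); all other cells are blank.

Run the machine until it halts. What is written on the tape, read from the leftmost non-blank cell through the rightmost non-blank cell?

000000__0_1

s0 | [0]10101_____   read 0 → write 0, move →, go to s3
s3 | 0[1]0101_____   read 1 → write 0, move →, go to s0
s0 | 00[0]101_____   read 0 → write 0, move →, go to s3
s3 | 000[1]01_____   read 1 → write 0, move →, go to s0
s0 | 0000[0]1_____   read 0 → write 0, move →, go to s3
s3 | 00000[1]_____   read 1 → write 0, move →, go to s0
s0 | 000000[_]____   read _ → write 1, move ←, go to s3
s3 | 00000[0]1____   read 0 → write 1, move ←, go to s0
s0 | 0000[0]11____   read 0 → write 0, move →, go to s3
s3 | 00000[1]1____   read 1 → write 0, move →, go to s0
s0 | 000000[1]____   read 1 → write _, move →, go to s1
s1 | 000000_[_]___   read _ → write 1, move →, go to s2
s2 | 000000_1[_]__   read _ → write 0, move ←, go to s0
s0 | 000000_[1]0__   read 1 → write _, move →, go to s1
s1 | 000000__[0]__   read 0 → write _, move →, go to s0
s0 | 000000___[_]_   read _ → write 1, move ←, go to s3
s3 | 000000__[_]1_   read _ → write _, move →, go to s3
s3 | 000000___[1]_   read 1 → write 0, move →, go to s0
s0 | 000000___0[_]   read _ → write 1, move ←, go to s3
s3 | 000000___[0]1   read 0 → write 1, move ←, go to s0
s0 | 000000__[_]11   read _ → write 1, move ←, go to s3
s3 | 000000_[_]111   read _ → write _, move →, go to s3
s3 | 000000__[1]11   read 1 → write 0, move →, go to s0
s0 | 000000__0[1]1   read 1 → write _, move →, go to s1
s1 | 000000__0_[1]
The non-blank tape span at halt is 000000__0_1.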